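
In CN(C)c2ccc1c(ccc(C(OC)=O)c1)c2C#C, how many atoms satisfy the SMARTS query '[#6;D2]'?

6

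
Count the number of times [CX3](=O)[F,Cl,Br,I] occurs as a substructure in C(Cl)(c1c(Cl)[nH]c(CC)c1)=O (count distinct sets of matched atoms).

[CX3](=O)[F,Cl,Br,I] is the SMARTS for an acyl halide: a carbonyl carbon bonded to a halogen.
Exactly one fragment in the molecule meets all constraints, giving 1 match.

1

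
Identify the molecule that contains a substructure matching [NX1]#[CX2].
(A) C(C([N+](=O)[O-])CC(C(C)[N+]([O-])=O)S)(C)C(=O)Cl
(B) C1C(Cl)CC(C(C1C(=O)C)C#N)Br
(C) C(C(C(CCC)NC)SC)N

B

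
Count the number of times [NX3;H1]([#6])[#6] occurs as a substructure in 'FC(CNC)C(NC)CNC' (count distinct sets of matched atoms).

[NX3;H1]([#6])[#6] is the SMARTS for a secondary amine: a trivalent nitrogen with one H, bonded to two carbons.
The molecule carries 3 separate instances of an N-methylamino group (-NHCH3) meeting every constraint; each maps to a distinct set of atoms, giving 3 matches.

3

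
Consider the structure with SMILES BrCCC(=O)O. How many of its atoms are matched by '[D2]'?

2

Check the 6 heavy atoms by environment: 2× C (D2) → match; 1× C (D3) → no; 2× O (D1) → no; 1× Br (D1) → no.
That gives 2 matching atoms.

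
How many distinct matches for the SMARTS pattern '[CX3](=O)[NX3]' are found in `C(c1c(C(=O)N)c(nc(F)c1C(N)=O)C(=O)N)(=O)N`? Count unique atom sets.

4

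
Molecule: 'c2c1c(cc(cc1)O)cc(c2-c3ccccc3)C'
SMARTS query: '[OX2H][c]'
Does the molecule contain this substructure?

Yes

The pattern [OX2H][c] describes a hydroxyl oxygen attached to an aromatic carbon — a phenol.
The molecule carries a hydroxyl group (-OH), whose atoms satisfy every constraint of the query, so the pattern matches.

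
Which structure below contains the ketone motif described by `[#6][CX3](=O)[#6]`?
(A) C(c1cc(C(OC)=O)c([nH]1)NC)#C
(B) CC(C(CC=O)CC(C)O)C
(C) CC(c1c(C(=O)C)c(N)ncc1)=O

[#6][CX3](=O)[#6] describes a carbonyl carbon (no H) flanked by two carbons (a ketone).
(A) has a methyl-ester group (-C(=O)OCH3) but one neighbour of the carbonyl carbon is O, not C.
(B) has an aldehyde (-CHO) but the carbonyl carbon has H1, so it is not flanked by two carbons.
(C) contains an acetyl/ketone group (-C(=O)CH3), which satisfies every atom and bond constraint.
So the answer is (C).

C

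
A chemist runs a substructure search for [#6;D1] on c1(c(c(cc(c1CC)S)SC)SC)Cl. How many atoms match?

3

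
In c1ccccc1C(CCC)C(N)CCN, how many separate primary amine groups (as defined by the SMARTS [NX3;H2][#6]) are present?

[NX3;H2][#6] is the SMARTS for a primary amine: a trivalent nitrogen with two H attached to carbon.
The molecule carries 2 separate instances of a primary amino group (-NH2) meeting every constraint; each maps to a distinct set of atoms, giving 2 matches.

2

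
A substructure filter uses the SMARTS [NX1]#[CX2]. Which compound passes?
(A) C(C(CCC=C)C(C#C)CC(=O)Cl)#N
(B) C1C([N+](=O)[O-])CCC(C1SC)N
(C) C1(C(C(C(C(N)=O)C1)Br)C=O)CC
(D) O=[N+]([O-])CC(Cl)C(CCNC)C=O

A

[NX1]#[CX2] describes a nitrogen triple-bonded to a two-connected carbon (a nitrile).
(A) contains a nitrile (-C#N), which satisfies every atom and bond constraint.
(B) has a primary amino group (-NH2) but the nitrogen is NX3 (three connections), not NX1 triple-bonded.
(C) has a primary amide (-C(=O)NH2) but the nitrogen is NX3, not NX1.
(D) has a nitro group (-[N+](=O)[O-]) but there is no C#N triple bond.
So the answer is (A).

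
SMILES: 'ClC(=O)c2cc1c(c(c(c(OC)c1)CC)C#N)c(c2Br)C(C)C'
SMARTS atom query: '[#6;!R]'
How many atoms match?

8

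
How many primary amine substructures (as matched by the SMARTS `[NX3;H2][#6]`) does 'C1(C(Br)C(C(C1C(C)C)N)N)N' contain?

3

[NX3;H2][#6] is the SMARTS for a primary amine: a trivalent nitrogen with two H attached to carbon.
The molecule carries 3 separate instances of a primary amino group (-NH2) meeting every constraint; each maps to a distinct set of atoms, giving 3 matches.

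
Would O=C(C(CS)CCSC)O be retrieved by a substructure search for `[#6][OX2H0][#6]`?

The pattern [#6][OX2H0][#6] describes an aliphatic oxygen bridging two carbons with no H on the oxygen — an ether.
The closest candidate here is a carboxylic acid group (-C(=O)OH), but the -OH oxygen has H1; the =O is OX1, not OX2. No other fragment satisfies the full query, so there is no match.

No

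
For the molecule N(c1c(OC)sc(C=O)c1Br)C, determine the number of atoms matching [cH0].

4

The query [cH0] means: aromatic carbon with no attached hydrogen (substituted or ring-fusion).
Check the 12 heavy atoms by environment: 1× s (aromatic, H0) → no; 4× c (aromatic, H0) → match; 1× N (H1) → no; 2× C (H3) → no; 1× C (H1) → no; 2× O (H0) → no; 1× Br (H0) → no.
That gives 4 matching atoms.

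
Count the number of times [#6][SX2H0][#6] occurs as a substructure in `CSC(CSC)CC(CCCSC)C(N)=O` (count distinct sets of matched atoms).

[#6][SX2H0][#6] is the SMARTS for a thioether: an aliphatic sulfur bridging two carbons with no H on the sulfur.
The molecule carries 3 separate instances of a methylthio ether (-SCH3) meeting every constraint; each maps to a distinct set of atoms, giving 3 matches.

3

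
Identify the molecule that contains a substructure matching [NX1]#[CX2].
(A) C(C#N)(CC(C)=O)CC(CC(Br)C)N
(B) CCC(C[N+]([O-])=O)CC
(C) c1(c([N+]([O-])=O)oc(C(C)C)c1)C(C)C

A

[NX1]#[CX2] describes a nitrogen triple-bonded to a two-connected carbon (a nitrile).
(A) contains a nitrile (-C#N), which satisfies every atom and bond constraint.
(B) has a nitro group (-[N+](=O)[O-]) but there is no C#N triple bond.
(C) has a nitro group (-[N+](=O)[O-]) but there is no C#N triple bond.
So the answer is (A).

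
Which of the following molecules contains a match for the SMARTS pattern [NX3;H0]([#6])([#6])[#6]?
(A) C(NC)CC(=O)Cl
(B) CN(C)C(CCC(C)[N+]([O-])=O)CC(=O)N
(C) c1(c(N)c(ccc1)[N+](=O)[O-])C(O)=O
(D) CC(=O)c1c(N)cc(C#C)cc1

[NX3;H0]([#6])([#6])[#6] describes a trivalent nitrogen with no H, bonded to three carbons (a tertiary amine).
(A) has an N-methylamino group (-NHCH3) but the nitrogen still has one H (H1), not H0.
(B) contains a dimethylamino group (-N(CH3)2), which satisfies every atom and bond constraint.
(C) has a primary amino group (-NH2) but the nitrogen has H2, not H0 with three carbons.
(D) has a primary amino group (-NH2) but the nitrogen has H2, not H0 with three carbons.
So the answer is (B).

B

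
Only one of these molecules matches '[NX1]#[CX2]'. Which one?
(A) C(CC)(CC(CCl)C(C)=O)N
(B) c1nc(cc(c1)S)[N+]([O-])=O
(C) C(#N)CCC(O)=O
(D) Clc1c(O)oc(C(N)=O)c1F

C

[NX1]#[CX2] describes a nitrogen triple-bonded to a two-connected carbon (a nitrile).
(A) has a primary amino group (-NH2) but the nitrogen is NX3 (three connections), not NX1 triple-bonded.
(B) has a nitro group (-[N+](=O)[O-]) but there is no C#N triple bond.
(C) contains a nitrile (-C#N), which satisfies every atom and bond constraint.
(D) has a primary amide (-C(=O)NH2) but the nitrogen is NX3, not NX1.
So the answer is (C).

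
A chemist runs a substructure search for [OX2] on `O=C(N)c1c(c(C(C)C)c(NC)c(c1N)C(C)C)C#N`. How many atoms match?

The query [OX2] means: aliphatic oxygen with two total connections — ether, hydroxyl, or ester single-bond O.
Check the 20 heavy atoms by environment: 6× c (aromatic, X3) → no; 7× C (X4) → no; 3× N (X3) → no; 1× C (X3) → no; 1× O (X1) → no; 1× C (X2) → no; 1× N (X1) → no.
No environment satisfies the query, so 0 matching atoms.

0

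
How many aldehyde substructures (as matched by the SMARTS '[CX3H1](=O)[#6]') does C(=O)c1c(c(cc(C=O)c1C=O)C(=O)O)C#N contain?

[CX3H1](=O)[#6] is the SMARTS for an aldehyde: an sp2 carbon with one H, double-bonded to O and single-bonded to carbon.
The molecule carries 3 separate instances of an aldehyde (-CHO) meeting every constraint; each maps to a distinct set of atoms, giving 3 matches.

3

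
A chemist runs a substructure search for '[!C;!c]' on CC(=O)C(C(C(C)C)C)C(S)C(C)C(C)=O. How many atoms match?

The query [!C;!c] means: neither aliphatic nor aromatic carbon — same as [!#6].
Check the 16 heavy atoms by environment: 13× C → no; 1× S → match; 2× O → match.
Summing the matching environments: 1 + 2 = 3 matching atoms.

3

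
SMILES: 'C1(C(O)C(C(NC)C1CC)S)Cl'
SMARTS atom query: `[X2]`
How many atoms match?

Check the 12 heavy atoms by environment: 8× C (X4) → no; 1× O (X2) → match; 1× Cl (X1) → no; 1× N (X3) → no; 1× S (X2) → match.
Summing the matching environments: 1 + 1 = 2 matching atoms.

2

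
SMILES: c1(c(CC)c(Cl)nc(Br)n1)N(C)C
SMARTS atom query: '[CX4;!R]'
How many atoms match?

4

Check the 13 heavy atoms by environment: 2× n (aromatic, X2, in 6-ring) → no; 4× c (aromatic, X3, in 6-ring) → no; 1× Cl (X1, acyclic) → no; 1× N (X3, acyclic) → no; 4× C (X4, acyclic) → match; 1× Br (X1, acyclic) → no.
That gives 4 matching atoms.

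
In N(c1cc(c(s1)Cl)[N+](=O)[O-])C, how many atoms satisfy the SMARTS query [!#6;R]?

1

Check the 11 heavy atoms by environment: 1× s (aromatic, in 5-ring) → match; 4× c (aromatic, in 5-ring) → no; 1× Cl (acyclic) → no; 1× N (charge +1, acyclic) → no; 1× O (charge -1, acyclic) → no; 1× O (acyclic) → no; 1× N (acyclic) → no; 1× C (acyclic) → no.
That gives 1 matching atom.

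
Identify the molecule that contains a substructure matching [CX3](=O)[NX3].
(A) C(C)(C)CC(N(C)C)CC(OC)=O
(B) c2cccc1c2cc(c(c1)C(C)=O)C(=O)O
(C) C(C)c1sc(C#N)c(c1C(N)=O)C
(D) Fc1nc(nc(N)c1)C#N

C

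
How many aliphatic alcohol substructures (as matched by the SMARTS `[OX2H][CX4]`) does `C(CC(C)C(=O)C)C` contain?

[OX2H][CX4] is the SMARTS for an aliphatic alcohol: a hydroxyl oxygen bound to an sp3 (X4) carbon.
No fragment in the molecule satisfies every constraint, giving 0 matches.

0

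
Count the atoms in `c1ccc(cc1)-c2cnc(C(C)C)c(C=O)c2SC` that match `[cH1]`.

6

Check the 19 heavy atoms by environment: 1× n (aromatic, H0) → no; 6× c (aromatic, H1) → match; 5× c (aromatic, H0) → no; 2× C (H1) → no; 3× C (H3) → no; 1× O (H0) → no; 1× S (H0) → no.
That gives 6 matching atoms.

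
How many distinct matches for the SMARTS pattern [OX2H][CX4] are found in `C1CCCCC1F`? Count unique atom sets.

0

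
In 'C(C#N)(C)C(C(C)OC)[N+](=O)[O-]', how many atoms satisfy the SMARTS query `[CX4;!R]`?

The query [CX4;!R] means: aliphatic carbon with four total connections, not in a ring.
Check the 12 heavy atoms by environment: 6× C (X4, acyclic) → match; 1× C (X2, acyclic) → no; 1× N (X1, acyclic) → no; 1× N (charge +1, X3, acyclic) → no; 1× O (charge -1, X1, acyclic) → no; 1× O (X1, acyclic) → no; 1× O (X2, acyclic) → no.
That gives 6 matching atoms.

6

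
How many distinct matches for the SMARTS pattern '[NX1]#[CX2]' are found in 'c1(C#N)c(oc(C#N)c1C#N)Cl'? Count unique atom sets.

[NX1]#[CX2] is the SMARTS for a nitrile: a nitrogen triple-bonded to a two-connected carbon.
The molecule carries 3 separate instances of a nitrile (-C#N) meeting every constraint; each maps to a distinct set of atoms, giving 3 matches.

3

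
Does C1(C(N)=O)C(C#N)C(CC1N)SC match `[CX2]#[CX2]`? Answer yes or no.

No

The pattern [CX2]#[CX2] describes a carbon-carbon triple bond — an alkyne.
The closest candidate here is a nitrile (-C#N), but the triple bond is C#N, not C#C. No other fragment satisfies the full query, so there is no match.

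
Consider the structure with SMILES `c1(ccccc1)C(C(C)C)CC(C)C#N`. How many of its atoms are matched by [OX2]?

The query [OX2] means: aliphatic oxygen with two total connections — ether, hydroxyl, or ester single-bond O.
Check the 15 heavy atoms by environment: 7× C (X4) → no; 6× c (aromatic, X3) → no; 1× C (X2) → no; 1× N (X1) → no.
No environment satisfies the query, so 0 matching atoms.

0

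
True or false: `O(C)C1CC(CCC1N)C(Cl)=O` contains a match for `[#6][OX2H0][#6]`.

True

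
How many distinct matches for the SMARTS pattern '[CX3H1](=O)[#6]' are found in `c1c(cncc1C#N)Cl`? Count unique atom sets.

[CX3H1](=O)[#6] is the SMARTS for an aldehyde: an sp2 carbon with one H, double-bonded to O and single-bonded to carbon.
No fragment in the molecule satisfies every constraint, giving 0 matches.

0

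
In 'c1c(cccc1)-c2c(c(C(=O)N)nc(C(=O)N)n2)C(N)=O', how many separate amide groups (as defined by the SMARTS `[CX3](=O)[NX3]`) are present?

3

[CX3](=O)[NX3] is the SMARTS for an amide: a carbonyl carbon bonded to a trivalent nitrogen.
The molecule carries 3 separate instances of a primary amide (-C(=O)NH2) meeting every constraint; each maps to a distinct set of atoms, giving 3 matches.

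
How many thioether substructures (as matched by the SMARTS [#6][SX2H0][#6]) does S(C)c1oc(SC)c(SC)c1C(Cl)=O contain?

[#6][SX2H0][#6] is the SMARTS for a thioether: an aliphatic sulfur bridging two carbons with no H on the sulfur.
The molecule carries 3 separate instances of a methylthio ether (-SCH3) meeting every constraint; each maps to a distinct set of atoms, giving 3 matches.

3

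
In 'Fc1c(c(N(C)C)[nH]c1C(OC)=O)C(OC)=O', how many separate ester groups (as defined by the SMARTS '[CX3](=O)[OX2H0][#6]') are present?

2

[CX3](=O)[OX2H0][#6] is the SMARTS for an ester: a carbonyl carbon bonded to an oxygen that is itself bonded to carbon (no H on that O).
The molecule carries 2 separate instances of a methyl-ester group (-C(=O)OCH3) meeting every constraint; each maps to a distinct set of atoms, giving 2 matches.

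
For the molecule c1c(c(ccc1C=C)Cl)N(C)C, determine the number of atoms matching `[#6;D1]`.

The query [#6;D1] means: carbon bonded to exactly one heavy atom.
Check the 12 heavy atoms by environment: 3× c (aromatic, D3) → no; 3× c (aromatic, D2) → no; 1× C (D2) → no; 3× C (D1) → match; 1× Cl (D1) → no; 1× N (D3) → no.
That gives 3 matching atoms.

3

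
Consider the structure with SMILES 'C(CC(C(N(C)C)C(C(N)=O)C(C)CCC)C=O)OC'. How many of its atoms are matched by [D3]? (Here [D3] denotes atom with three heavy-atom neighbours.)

6

Check the 20 heavy atoms by environment: 5× C (D2) → no; 5× C (D3) → match; 1× N (D3) → match; 5× C (D1) → no; 2× O (D1) → no; 1× O (D2) → no; 1× N (D1) → no.
Summing the matching environments: 5 + 1 = 6 matching atoms.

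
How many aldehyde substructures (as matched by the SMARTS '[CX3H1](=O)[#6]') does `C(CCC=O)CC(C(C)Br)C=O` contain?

2

[CX3H1](=O)[#6] is the SMARTS for an aldehyde: an sp2 carbon with one H, double-bonded to O and single-bonded to carbon.
The molecule carries 2 separate instances of an aldehyde (-CHO) meeting every constraint; each maps to a distinct set of atoms, giving 2 matches.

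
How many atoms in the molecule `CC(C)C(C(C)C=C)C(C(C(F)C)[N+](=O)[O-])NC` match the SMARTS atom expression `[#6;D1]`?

6

The query [#6;D1] means: carbon bonded to exactly one heavy atom.
Check the 18 heavy atoms by environment: 6× C (D1) → match; 6× C (D3) → no; 1× N (D2) → no; 1× N (charge +1, D3) → no; 1× O (charge -1, D1) → no; 1× O (D1) → no; 1× C (D2) → no; 1× F (D1) → no.
That gives 6 matching atoms.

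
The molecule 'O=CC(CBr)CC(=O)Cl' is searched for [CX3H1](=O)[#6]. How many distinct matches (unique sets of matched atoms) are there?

[CX3H1](=O)[#6] is the SMARTS for an aldehyde: an sp2 carbon with one H, double-bonded to O and single-bonded to carbon.
Exactly one fragment in the molecule meets all constraints, giving 1 match.

1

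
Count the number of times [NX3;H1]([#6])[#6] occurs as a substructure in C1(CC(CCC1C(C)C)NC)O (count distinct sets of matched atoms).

1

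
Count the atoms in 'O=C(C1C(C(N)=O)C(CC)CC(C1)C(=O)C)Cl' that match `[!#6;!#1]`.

5

The query [!#6;!#1] means: not carbon and not hydrogen — any heteroatom.
Check the 17 heavy atoms by environment: 12× C → no; 3× O → match; 1× N → match; 1× Cl → match.
Summing the matching environments: 3 + 1 + 1 = 5 matching atoms.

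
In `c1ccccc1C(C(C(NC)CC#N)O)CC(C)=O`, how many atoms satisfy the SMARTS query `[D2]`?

9

The query [D2] means: atom with exactly two heavy-atom neighbours.
Check the 19 heavy atoms by environment: 3× C (D2) → match; 4× C (D3) → no; 1× N (D1) → no; 1× N (D2) → match; 2× C (D1) → no; 2× O (D1) → no; 1× c (aromatic, D3) → no; 5× c (aromatic, D2) → match.
Summing the matching environments: 3 + 1 + 5 = 9 matching atoms.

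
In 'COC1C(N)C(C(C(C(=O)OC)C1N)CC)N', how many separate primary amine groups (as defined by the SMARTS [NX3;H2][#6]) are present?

3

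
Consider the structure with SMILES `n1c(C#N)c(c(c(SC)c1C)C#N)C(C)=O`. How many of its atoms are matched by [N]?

2

The query [N] means: uppercase N matches aliphatic (non-aromatic) nitrogen only.
Check the 16 heavy atoms by environment: 1× n (aromatic) → no; 5× c (aromatic) → no; 1× S → no; 6× C → no; 2× N → match; 1× O → no.
That gives 2 matching atoms.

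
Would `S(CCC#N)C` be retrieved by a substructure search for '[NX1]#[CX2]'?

Yes

The pattern [NX1]#[CX2] describes a nitrogen triple-bonded to a two-connected carbon — a nitrile.
The molecule carries a nitrile (-C#N), whose atoms satisfy every constraint of the query, so the pattern matches.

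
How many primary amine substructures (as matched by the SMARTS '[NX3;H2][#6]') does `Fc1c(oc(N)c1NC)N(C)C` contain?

[NX3;H2][#6] is the SMARTS for a primary amine: a trivalent nitrogen with two H attached to carbon.
Exactly one fragment in the molecule meets all constraints, giving 1 match.

1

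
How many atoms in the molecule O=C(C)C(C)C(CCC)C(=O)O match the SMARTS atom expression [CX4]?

7

The query [CX4] means: C with X4: aliphatic carbon with exactly 4 total connections (bonds + H).
Check the 12 heavy atoms by environment: 7× C (X4) → match; 2× C (X3) → no; 2× O (X1) → no; 1× O (X2) → no.
That gives 7 matching atoms.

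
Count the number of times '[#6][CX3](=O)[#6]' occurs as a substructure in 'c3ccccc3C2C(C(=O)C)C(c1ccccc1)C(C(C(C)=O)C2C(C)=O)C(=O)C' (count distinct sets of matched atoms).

[#6][CX3](=O)[#6] is the SMARTS for a ketone: a carbonyl carbon (no H) flanked by two carbons.
The molecule carries 4 separate instances of an acetyl/ketone group (-C(=O)CH3) meeting every constraint; each maps to a distinct set of atoms, giving 4 matches.

4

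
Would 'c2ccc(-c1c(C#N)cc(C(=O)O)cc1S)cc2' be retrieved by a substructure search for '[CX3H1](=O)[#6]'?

No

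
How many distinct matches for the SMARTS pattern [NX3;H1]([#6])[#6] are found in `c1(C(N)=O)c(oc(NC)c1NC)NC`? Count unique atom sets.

[NX3;H1]([#6])[#6] is the SMARTS for a secondary amine: a trivalent nitrogen with one H, bonded to two carbons.
The molecule carries 3 separate instances of an N-methylamino group (-NHCH3) meeting every constraint; each maps to a distinct set of atoms, giving 3 matches.

3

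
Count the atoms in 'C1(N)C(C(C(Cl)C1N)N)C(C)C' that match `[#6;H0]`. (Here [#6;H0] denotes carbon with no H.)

0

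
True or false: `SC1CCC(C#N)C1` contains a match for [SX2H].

True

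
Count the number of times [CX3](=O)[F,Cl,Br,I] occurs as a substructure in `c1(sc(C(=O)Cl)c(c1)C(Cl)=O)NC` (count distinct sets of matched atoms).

2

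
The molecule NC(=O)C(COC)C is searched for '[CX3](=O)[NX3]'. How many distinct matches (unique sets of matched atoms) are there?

[CX3](=O)[NX3] is the SMARTS for an amide: a carbonyl carbon bonded to a trivalent nitrogen.
Exactly one fragment in the molecule meets all constraints, giving 1 match.

1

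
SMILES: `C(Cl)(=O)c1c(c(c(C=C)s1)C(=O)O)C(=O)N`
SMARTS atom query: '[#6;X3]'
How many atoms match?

9

Check the 16 heavy atoms by environment: 1× s (aromatic, X2) → no; 4× c (aromatic, X3) → match; 5× C (X3) → match; 3× O (X1) → no; 1× N (X3) → no; 1× O (X2) → no; 1× Cl (X1) → no.
Summing the matching environments: 4 + 5 = 9 matching atoms.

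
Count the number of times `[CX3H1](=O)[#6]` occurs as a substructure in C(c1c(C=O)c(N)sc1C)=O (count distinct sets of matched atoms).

2

[CX3H1](=O)[#6] is the SMARTS for an aldehyde: an sp2 carbon with one H, double-bonded to O and single-bonded to carbon.
The molecule carries 2 separate instances of an aldehyde (-CHO) meeting every constraint; each maps to a distinct set of atoms, giving 2 matches.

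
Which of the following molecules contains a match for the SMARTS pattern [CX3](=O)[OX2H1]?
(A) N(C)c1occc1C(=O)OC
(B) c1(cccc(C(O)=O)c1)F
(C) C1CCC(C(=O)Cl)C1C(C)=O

[CX3](=O)[OX2H1] describes an sp2 carbon double-bonded to O and single-bonded to an -OH oxygen (a carboxylic acid).
(A) has a methyl-ester group (-C(=O)OCH3) but the singly-bonded O has no H (OX2H0, not OX2H1).
(B) contains a carboxylic acid group (-C(=O)OH), which satisfies every atom and bond constraint.
(C) has an acyl chloride (-C(=O)Cl) but the carbonyl is bonded to Cl, not to an -OH oxygen.
So the answer is (B).

B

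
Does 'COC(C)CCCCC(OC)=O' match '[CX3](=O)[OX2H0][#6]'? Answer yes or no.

The pattern [CX3](=O)[OX2H0][#6] describes a carbonyl carbon bonded to an oxygen that is itself bonded to carbon (no H on that O) — an ester.
The molecule carries a methyl-ester group (-C(=O)OCH3), whose atoms satisfy every constraint of the query, so the pattern matches.

Yes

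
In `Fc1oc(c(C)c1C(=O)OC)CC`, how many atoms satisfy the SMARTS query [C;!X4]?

1

Check the 13 heavy atoms by environment: 1× o (aromatic, X2) → no; 4× c (aromatic, X3) → no; 4× C (X4) → no; 1× C (X3) → match; 1× O (X1) → no; 1× O (X2) → no; 1× F (X1) → no.
That gives 1 matching atom.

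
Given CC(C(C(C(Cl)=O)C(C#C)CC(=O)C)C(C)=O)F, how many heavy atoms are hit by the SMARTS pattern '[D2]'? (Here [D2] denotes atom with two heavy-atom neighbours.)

The query [D2] means: atom with exactly two heavy-atom neighbours.
Check the 18 heavy atoms by environment: 2× C (D2) → match; 7× C (D3) → no; 4× C (D1) → no; 1× F (D1) → no; 3× O (D1) → no; 1× Cl (D1) → no.
That gives 2 matching atoms.

2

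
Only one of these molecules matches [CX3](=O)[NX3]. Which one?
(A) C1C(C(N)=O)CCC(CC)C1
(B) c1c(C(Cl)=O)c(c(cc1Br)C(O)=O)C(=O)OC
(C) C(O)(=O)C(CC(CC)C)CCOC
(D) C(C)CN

[CX3](=O)[NX3] describes a carbonyl carbon bonded to a trivalent nitrogen (an amide).
(A) contains a primary amide (-C(=O)NH2), which satisfies every atom and bond constraint.
(B) has a carboxylic acid group (-C(=O)OH) but the carbonyl is bonded to O, not to an NX3 nitrogen.
(C) has a carboxylic acid group (-C(=O)OH) but the carbonyl is bonded to O, not to an NX3 nitrogen.
(D) has a primary amino group (-NH2) but the -NH2 is not attached to a carbonyl carbon.
So the answer is (A).

A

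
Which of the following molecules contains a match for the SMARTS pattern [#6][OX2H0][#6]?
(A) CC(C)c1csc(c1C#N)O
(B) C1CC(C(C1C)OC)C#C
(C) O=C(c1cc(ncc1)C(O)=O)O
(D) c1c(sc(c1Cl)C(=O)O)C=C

[#6][OX2H0][#6] describes an aliphatic oxygen bridging two carbons with no H on the oxygen (an ether).
(A) has a hydroxyl group (-OH) but the oxygen has H1, not H0 bridging two carbons.
(B) contains a methoxy ether (-OCH3), which satisfies every atom and bond constraint.
(C) has a carboxylic acid group (-C(=O)OH) but the -OH oxygen has H1; the =O is OX1, not OX2.
(D) has a carboxylic acid group (-C(=O)OH) but the -OH oxygen has H1; the =O is OX1, not OX2.
So the answer is (B).

B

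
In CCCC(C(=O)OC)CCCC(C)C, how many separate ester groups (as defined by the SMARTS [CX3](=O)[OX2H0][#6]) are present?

[CX3](=O)[OX2H0][#6] is the SMARTS for an ester: a carbonyl carbon bonded to an oxygen that is itself bonded to carbon (no H on that O).
Exactly one fragment in the molecule meets all constraints, giving 1 match.

1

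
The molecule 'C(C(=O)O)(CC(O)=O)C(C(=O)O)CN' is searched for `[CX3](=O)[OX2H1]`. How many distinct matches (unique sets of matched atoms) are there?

3

[CX3](=O)[OX2H1] is the SMARTS for a carboxylic acid: an sp2 carbon double-bonded to O and single-bonded to an -OH oxygen.
The molecule carries 3 separate instances of a carboxylic acid group (-C(=O)OH) meeting every constraint; each maps to a distinct set of atoms, giving 3 matches.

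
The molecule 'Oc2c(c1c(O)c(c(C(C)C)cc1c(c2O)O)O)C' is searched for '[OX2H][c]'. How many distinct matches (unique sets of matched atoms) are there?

5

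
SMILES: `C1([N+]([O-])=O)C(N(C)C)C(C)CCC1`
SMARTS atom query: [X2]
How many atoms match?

Check the 13 heavy atoms by environment: 9× C (X4) → no; 1× N (X3) → no; 1× N (charge +1, X3) → no; 1× O (charge -1, X1) → no; 1× O (X1) → no.
No environment satisfies the query, so 0 matching atoms.

0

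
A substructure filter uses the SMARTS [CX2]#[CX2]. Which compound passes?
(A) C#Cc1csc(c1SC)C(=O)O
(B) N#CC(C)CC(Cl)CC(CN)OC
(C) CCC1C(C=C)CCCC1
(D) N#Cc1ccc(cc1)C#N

A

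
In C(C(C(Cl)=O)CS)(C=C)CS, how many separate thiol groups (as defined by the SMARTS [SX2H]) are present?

[SX2H] is the SMARTS for a thiol: an aliphatic sulfur with two connections, one being H.
The molecule carries 2 separate instances of a thiol (-SH) meeting every constraint; each maps to a distinct set of atoms, giving 2 matches.

2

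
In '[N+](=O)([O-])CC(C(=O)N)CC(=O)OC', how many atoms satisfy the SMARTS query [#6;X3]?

2

Check the 13 heavy atoms by environment: 4× C (X4) → no; 2× C (X3) → match; 3× O (X1) → no; 1× N (X3) → no; 1× O (X2) → no; 1× N (charge +1, X3) → no; 1× O (charge -1, X1) → no.
That gives 2 matching atoms.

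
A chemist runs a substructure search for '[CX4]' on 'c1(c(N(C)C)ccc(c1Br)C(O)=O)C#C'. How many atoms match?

2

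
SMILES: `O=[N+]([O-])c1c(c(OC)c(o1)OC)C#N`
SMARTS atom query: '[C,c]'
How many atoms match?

Check the 14 heavy atoms by environment: 1× o (aromatic) → no; 4× c (aromatic) → match; 3× O → no; 3× C → match; 1× N (charge +1) → no; 1× O (charge -1) → no; 1× N → no.
Summing the matching environments: 4 + 3 = 7 matching atoms.

7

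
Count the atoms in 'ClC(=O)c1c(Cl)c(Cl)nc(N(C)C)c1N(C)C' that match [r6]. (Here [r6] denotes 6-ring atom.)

The query [r6] means: r6 matches atoms in a six-membered ring.
Check the 17 heavy atoms by environment: 1× n (aromatic, in 6-ring) → match; 5× c (aromatic, in 6-ring) → match; 3× Cl (acyclic) → no; 2× N (acyclic) → no; 5× C (acyclic) → no; 1× O (acyclic) → no.
Summing the matching environments: 1 + 5 = 6 matching atoms.

6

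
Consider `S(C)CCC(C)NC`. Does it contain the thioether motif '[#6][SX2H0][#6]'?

The pattern [#6][SX2H0][#6] describes an aliphatic sulfur bridging two carbons with no H on the sulfur — a thioether.
The molecule carries a methylthio ether (-SCH3), whose atoms satisfy every constraint of the query, so the pattern matches.

Yes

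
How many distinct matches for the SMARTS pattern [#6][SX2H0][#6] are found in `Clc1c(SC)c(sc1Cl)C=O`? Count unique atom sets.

1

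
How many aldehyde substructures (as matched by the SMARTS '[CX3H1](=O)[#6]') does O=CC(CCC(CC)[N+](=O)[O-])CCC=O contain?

[CX3H1](=O)[#6] is the SMARTS for an aldehyde: an sp2 carbon with one H, double-bonded to O and single-bonded to carbon.
The molecule carries 2 separate instances of an aldehyde (-CHO) meeting every constraint; each maps to a distinct set of atoms, giving 2 matches.

2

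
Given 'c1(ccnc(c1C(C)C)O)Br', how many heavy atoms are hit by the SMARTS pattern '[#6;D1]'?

2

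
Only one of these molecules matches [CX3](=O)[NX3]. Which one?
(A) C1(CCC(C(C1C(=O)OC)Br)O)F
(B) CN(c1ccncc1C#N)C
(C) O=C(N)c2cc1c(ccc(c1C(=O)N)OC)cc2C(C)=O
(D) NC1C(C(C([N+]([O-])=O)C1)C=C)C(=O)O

[CX3](=O)[NX3] describes a carbonyl carbon bonded to a trivalent nitrogen (an amide).
(A) has a methyl-ester group (-C(=O)OCH3) but the carbonyl is bonded to O, not to an NX3 nitrogen.
(B) has a nitrile (-C#N) but the nitrile N is NX1 (triple-bonded), not NX3.
(C) contains a primary amide (-C(=O)NH2), which satisfies every atom and bond constraint.
(D) has a carboxylic acid group (-C(=O)OH) but the carbonyl is bonded to O, not to an NX3 nitrogen.
So the answer is (C).

C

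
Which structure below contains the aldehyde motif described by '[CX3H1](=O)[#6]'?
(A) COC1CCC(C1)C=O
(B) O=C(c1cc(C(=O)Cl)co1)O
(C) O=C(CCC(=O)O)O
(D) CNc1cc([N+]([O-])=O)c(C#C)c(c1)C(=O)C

[CX3H1](=O)[#6] describes an sp2 carbon with one H, double-bonded to O and single-bonded to carbon (an aldehyde).
(A) contains an aldehyde (-CHO), which satisfies every atom and bond constraint.
(B) has a carboxylic acid group (-C(=O)OH) but the carbonyl carbon has H0 and is bonded to O, not H1.
(C) has a carboxylic acid group (-C(=O)OH) but the carbonyl carbon has H0 and is bonded to O, not H1.
(D) has an acetyl/ketone group (-C(=O)CH3) but the carbonyl carbon has H0 (two carbon neighbours), not H1.
So the answer is (A).

A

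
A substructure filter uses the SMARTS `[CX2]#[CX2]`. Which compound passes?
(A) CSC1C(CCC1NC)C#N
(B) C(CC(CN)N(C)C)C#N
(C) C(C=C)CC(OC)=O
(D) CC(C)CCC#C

[CX2]#[CX2] describes a carbon-carbon triple bond (an alkyne).
(A) has a nitrile (-C#N) but the triple bond is C#N, not C#C.
(B) has a nitrile (-C#N) but the triple bond is C#N, not C#C.
(C) has a vinyl group (-CH=CH2) but the C=C is a double bond; both carbons are CX3, not CX2.
(D) contains an ethynyl group (-C#CH), which satisfies every atom and bond constraint.
So the answer is (D).

D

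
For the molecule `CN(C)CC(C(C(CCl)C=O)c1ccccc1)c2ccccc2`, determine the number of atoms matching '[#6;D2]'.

13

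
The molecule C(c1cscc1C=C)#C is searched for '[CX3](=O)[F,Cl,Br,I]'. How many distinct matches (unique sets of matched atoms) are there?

[CX3](=O)[F,Cl,Br,I] is the SMARTS for an acyl halide: a carbonyl carbon bonded to a halogen.
No fragment in the molecule satisfies every constraint, giving 0 matches.

0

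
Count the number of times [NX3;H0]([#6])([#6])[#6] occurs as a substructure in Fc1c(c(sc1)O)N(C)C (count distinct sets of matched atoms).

1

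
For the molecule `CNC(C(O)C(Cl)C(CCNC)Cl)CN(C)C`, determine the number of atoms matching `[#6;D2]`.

3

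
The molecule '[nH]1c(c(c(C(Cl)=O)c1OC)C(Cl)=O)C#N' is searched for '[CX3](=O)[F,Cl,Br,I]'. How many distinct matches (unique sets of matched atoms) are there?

2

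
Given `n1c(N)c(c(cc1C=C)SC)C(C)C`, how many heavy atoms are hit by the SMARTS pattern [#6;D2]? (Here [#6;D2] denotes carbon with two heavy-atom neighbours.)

2

The query [#6;D2] means: any carbon bonded to exactly two heavy atoms.
Check the 14 heavy atoms by environment: 1× n (aromatic, D2) → no; 4× c (aromatic, D3) → no; 1× c (aromatic, D2) → match; 1× C (D3) → no; 4× C (D1) → no; 1× C (D2) → match; 1× S (D2) → no; 1× N (D1) → no.
Summing the matching environments: 1 + 1 = 2 matching atoms.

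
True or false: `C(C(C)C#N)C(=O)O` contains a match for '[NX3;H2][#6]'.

The pattern [NX3;H2][#6] describes a trivalent nitrogen with two H attached to carbon — a primary amine.
The closest candidate here is a nitrile (-C#N), but the nitrogen is NX1 (triple-bonded), not NX3 with two H. No other fragment satisfies the full query, so there is no match.

False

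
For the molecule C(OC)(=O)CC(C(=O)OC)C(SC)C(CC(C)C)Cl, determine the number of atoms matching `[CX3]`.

Check the 19 heavy atoms by environment: 11× C (X4) → no; 1× S (X2) → no; 1× Cl (X1) → no; 2× C (X3) → match; 2× O (X1) → no; 2× O (X2) → no.
That gives 2 matching atoms.

2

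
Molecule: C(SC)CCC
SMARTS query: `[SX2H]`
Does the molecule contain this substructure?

The pattern [SX2H] describes an aliphatic sulfur with two connections, one being H — a thiol.
The closest candidate here is a methylthio ether (-SCH3), but the sulfur has H0 (bonded to two carbons), not H1. No other fragment satisfies the full query, so there is no match.

No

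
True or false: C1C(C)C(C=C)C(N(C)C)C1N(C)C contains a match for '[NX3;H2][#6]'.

False

The pattern [NX3;H2][#6] describes a trivalent nitrogen with two H attached to carbon — a primary amine.
The closest candidate here is a dimethylamino group (-N(CH3)2), but the nitrogen has H0, not H2. No other fragment satisfies the full query, so there is no match.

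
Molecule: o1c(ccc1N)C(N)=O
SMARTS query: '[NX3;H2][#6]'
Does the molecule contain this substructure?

Yes

The pattern [NX3;H2][#6] describes a trivalent nitrogen with two H attached to carbon — a primary amine.
The molecule carries a primary amino group (-NH2), whose atoms satisfy every constraint of the query, so the pattern matches.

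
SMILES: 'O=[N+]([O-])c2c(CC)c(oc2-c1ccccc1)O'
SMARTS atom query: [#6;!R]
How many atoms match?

2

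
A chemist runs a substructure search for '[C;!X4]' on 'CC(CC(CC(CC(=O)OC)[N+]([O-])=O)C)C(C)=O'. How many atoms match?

2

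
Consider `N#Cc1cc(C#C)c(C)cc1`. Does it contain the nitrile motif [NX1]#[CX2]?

Yes

The pattern [NX1]#[CX2] describes a nitrogen triple-bonded to a two-connected carbon — a nitrile.
The molecule carries a nitrile (-C#N), whose atoms satisfy every constraint of the query, so the pattern matches.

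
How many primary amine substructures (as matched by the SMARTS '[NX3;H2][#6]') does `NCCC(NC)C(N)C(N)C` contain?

[NX3;H2][#6] is the SMARTS for a primary amine: a trivalent nitrogen with two H attached to carbon.
The molecule carries 3 separate instances of a primary amino group (-NH2) meeting every constraint; each maps to a distinct set of atoms, giving 3 matches.

3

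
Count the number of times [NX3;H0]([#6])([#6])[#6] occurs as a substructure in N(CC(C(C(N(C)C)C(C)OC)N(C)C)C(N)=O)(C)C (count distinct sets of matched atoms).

[NX3;H0]([#6])([#6])[#6] is the SMARTS for a tertiary amine: a trivalent nitrogen with no H, bonded to three carbons.
The molecule carries 3 separate instances of a dimethylamino group (-N(CH3)2) meeting every constraint; each maps to a distinct set of atoms, giving 3 matches.

3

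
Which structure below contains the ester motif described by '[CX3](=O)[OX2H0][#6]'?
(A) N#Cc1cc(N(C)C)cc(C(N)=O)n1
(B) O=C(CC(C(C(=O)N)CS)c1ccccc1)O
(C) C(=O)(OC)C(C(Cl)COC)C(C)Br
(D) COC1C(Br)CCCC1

C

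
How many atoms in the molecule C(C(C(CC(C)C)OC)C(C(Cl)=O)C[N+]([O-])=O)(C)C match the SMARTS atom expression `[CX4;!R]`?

The query [CX4;!R] means: aliphatic carbon with four total connections, not in a ring.
Check the 19 heavy atoms by environment: 12× C (X4, acyclic) → match; 1× O (X2, acyclic) → no; 1× C (X3, acyclic) → no; 2× O (X1, acyclic) → no; 1× Cl (X1, acyclic) → no; 1× N (charge +1, X3, acyclic) → no; 1× O (charge -1, X1, acyclic) → no.
That gives 12 matching atoms.

12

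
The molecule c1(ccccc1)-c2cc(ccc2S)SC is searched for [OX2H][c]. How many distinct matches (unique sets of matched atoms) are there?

0

[OX2H][c] is the SMARTS for a phenol: a hydroxyl oxygen attached to an aromatic carbon.
No fragment in the molecule satisfies every constraint, giving 0 matches.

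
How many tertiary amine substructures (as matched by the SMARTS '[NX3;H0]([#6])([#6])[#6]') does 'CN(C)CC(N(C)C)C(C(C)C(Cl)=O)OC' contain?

2

[NX3;H0]([#6])([#6])[#6] is the SMARTS for a tertiary amine: a trivalent nitrogen with no H, bonded to three carbons.
The molecule carries 2 separate instances of a dimethylamino group (-N(CH3)2) meeting every constraint; each maps to a distinct set of atoms, giving 2 matches.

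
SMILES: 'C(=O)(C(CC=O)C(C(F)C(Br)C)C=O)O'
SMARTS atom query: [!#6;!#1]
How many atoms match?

6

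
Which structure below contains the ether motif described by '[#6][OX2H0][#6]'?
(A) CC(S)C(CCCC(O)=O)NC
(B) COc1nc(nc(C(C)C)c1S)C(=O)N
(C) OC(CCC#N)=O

B

[#6][OX2H0][#6] describes an aliphatic oxygen bridging two carbons with no H on the oxygen (an ether).
(A) has a carboxylic acid group (-C(=O)OH) but the -OH oxygen has H1; the =O is OX1, not OX2.
(B) contains a methoxy ether (-OCH3), which satisfies every atom and bond constraint.
(C) has a carboxylic acid group (-C(=O)OH) but the -OH oxygen has H1; the =O is OX1, not OX2.
So the answer is (B).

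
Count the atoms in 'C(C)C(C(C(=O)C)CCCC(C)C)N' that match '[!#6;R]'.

0

The query [!#6;R] means: non-carbon atom that is part of a ring.
Check the 14 heavy atoms by environment: 12× C (acyclic) → no; 1× O (acyclic) → no; 1× N (acyclic) → no.
No environment satisfies the query, so 0 matching atoms.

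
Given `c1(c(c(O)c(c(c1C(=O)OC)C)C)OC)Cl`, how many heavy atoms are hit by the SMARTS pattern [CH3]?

4

Check the 16 heavy atoms by environment: 6× c (aromatic, H0) → no; 3× O (H0) → no; 4× C (H3) → match; 1× O (H1) → no; 1× C (H0) → no; 1× Cl (H0) → no.
That gives 4 matching atoms.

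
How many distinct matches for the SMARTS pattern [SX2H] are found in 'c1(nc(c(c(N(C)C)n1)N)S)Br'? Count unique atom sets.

[SX2H] is the SMARTS for a thiol: an aliphatic sulfur with two connections, one being H.
Exactly one fragment in the molecule meets all constraints, giving 1 match.

1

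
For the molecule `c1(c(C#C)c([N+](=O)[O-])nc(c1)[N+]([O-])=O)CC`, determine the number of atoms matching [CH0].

The query [CH0] means: aliphatic carbon with no attached hydrogen.
Check the 16 heavy atoms by environment: 1× n (aromatic, H0) → no; 4× c (aromatic, H0) → no; 1× c (aromatic, H1) → no; 1× C (H0) → match; 1× C (H1) → no; 2× N (charge +1, H0) → no; 2× O (charge -1, H0) → no; 2× O (H0) → no; 1× C (H2) → no; 1× C (H3) → no.
That gives 1 matching atom.

1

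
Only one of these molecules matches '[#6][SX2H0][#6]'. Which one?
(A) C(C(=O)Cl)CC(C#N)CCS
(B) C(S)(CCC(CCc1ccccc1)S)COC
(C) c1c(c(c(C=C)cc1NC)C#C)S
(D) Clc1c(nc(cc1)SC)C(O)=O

[#6][SX2H0][#6] describes an aliphatic sulfur bridging two carbons with no H on the sulfur (a thioether).
(A) has a thiol (-SH) but the sulfur has H1, not H0 bridging two carbons.
(B) has a methoxy ether (-OCH3) but the bridging atom is O, not S.
(C) has a thiol (-SH) but the sulfur has H1, not H0 bridging two carbons.
(D) contains a methylthio ether (-SCH3), which satisfies every atom and bond constraint.
So the answer is (D).

D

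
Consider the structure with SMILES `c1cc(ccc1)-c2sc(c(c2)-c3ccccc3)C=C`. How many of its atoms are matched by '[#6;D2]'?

12

The query [#6;D2] means: any carbon bonded to exactly two heavy atoms.
Check the 19 heavy atoms by environment: 1× s (aromatic, D2) → no; 5× c (aromatic, D3) → no; 11× c (aromatic, D2) → match; 1× C (D2) → match; 1× C (D1) → no.
Summing the matching environments: 11 + 1 = 12 matching atoms.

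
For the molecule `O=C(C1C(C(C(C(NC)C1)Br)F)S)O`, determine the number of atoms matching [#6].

8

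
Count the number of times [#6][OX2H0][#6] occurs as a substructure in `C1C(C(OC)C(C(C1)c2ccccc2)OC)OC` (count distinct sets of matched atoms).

[#6][OX2H0][#6] is the SMARTS for an ether: an aliphatic oxygen bridging two carbons with no H on the oxygen.
The molecule carries 3 separate instances of a methoxy ether (-OCH3) meeting every constraint; each maps to a distinct set of atoms, giving 3 matches.

3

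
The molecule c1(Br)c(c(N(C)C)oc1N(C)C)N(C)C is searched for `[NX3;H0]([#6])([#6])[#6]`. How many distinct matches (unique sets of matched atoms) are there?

[NX3;H0]([#6])([#6])[#6] is the SMARTS for a tertiary amine: a trivalent nitrogen with no H, bonded to three carbons.
The molecule carries 3 separate instances of a dimethylamino group (-N(CH3)2) meeting every constraint; each maps to a distinct set of atoms, giving 3 matches.

3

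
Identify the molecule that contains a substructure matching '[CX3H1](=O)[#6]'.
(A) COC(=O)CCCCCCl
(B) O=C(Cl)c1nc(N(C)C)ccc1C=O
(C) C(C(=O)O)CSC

B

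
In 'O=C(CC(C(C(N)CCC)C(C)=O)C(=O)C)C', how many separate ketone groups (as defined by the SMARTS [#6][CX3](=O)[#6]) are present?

[#6][CX3](=O)[#6] is the SMARTS for a ketone: a carbonyl carbon (no H) flanked by two carbons.
The molecule carries 3 separate instances of an acetyl/ketone group (-C(=O)CH3) meeting every constraint; each maps to a distinct set of atoms, giving 3 matches.

3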